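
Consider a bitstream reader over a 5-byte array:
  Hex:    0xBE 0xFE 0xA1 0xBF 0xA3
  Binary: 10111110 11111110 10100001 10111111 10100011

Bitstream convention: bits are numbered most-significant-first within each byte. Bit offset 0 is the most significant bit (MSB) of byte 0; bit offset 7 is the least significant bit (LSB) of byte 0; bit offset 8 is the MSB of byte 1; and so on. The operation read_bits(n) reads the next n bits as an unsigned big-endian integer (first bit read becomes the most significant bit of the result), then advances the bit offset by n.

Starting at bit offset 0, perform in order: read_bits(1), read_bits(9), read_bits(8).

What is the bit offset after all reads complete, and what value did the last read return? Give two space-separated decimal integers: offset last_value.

Answer: 18 250

Derivation:
Read 1: bits[0:1] width=1 -> value=1 (bin 1); offset now 1 = byte 0 bit 1; 39 bits remain
Read 2: bits[1:10] width=9 -> value=251 (bin 011111011); offset now 10 = byte 1 bit 2; 30 bits remain
Read 3: bits[10:18] width=8 -> value=250 (bin 11111010); offset now 18 = byte 2 bit 2; 22 bits remain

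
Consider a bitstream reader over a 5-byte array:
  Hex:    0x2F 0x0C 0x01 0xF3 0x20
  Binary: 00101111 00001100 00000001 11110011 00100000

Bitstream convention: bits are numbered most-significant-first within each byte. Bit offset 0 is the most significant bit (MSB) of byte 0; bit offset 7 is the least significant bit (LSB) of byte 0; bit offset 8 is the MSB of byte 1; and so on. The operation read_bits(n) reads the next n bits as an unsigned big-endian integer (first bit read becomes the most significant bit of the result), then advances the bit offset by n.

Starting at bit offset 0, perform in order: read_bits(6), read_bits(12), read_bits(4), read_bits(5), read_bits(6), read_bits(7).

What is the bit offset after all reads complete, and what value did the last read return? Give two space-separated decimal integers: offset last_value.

Read 1: bits[0:6] width=6 -> value=11 (bin 001011); offset now 6 = byte 0 bit 6; 34 bits remain
Read 2: bits[6:18] width=12 -> value=3120 (bin 110000110000); offset now 18 = byte 2 bit 2; 22 bits remain
Read 3: bits[18:22] width=4 -> value=0 (bin 0000); offset now 22 = byte 2 bit 6; 18 bits remain
Read 4: bits[22:27] width=5 -> value=15 (bin 01111); offset now 27 = byte 3 bit 3; 13 bits remain
Read 5: bits[27:33] width=6 -> value=38 (bin 100110); offset now 33 = byte 4 bit 1; 7 bits remain
Read 6: bits[33:40] width=7 -> value=32 (bin 0100000); offset now 40 = byte 5 bit 0; 0 bits remain

Answer: 40 32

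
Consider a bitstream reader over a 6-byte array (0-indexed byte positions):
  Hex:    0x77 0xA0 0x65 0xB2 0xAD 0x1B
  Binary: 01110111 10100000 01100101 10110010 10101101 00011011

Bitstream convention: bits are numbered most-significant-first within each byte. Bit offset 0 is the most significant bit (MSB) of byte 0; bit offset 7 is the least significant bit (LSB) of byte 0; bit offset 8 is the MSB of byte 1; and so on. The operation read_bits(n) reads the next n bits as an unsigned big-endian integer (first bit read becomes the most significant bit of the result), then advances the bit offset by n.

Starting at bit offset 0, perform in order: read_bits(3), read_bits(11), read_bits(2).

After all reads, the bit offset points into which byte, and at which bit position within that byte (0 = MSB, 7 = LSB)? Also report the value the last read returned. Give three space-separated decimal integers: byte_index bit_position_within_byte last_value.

Answer: 2 0 0

Derivation:
Read 1: bits[0:3] width=3 -> value=3 (bin 011); offset now 3 = byte 0 bit 3; 45 bits remain
Read 2: bits[3:14] width=11 -> value=1512 (bin 10111101000); offset now 14 = byte 1 bit 6; 34 bits remain
Read 3: bits[14:16] width=2 -> value=0 (bin 00); offset now 16 = byte 2 bit 0; 32 bits remain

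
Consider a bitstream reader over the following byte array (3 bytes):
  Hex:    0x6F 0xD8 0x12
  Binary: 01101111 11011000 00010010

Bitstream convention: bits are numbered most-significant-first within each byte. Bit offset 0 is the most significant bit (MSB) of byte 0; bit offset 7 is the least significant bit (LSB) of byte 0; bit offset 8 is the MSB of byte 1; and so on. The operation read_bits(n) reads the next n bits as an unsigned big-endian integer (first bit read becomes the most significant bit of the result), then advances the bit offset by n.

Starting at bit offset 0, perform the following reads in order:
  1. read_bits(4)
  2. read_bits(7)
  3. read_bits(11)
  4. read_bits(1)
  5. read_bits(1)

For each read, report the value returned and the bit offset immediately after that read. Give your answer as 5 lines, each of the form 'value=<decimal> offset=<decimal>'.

Answer: value=6 offset=4
value=126 offset=11
value=1540 offset=22
value=1 offset=23
value=0 offset=24

Derivation:
Read 1: bits[0:4] width=4 -> value=6 (bin 0110); offset now 4 = byte 0 bit 4; 20 bits remain
Read 2: bits[4:11] width=7 -> value=126 (bin 1111110); offset now 11 = byte 1 bit 3; 13 bits remain
Read 3: bits[11:22] width=11 -> value=1540 (bin 11000000100); offset now 22 = byte 2 bit 6; 2 bits remain
Read 4: bits[22:23] width=1 -> value=1 (bin 1); offset now 23 = byte 2 bit 7; 1 bits remain
Read 5: bits[23:24] width=1 -> value=0 (bin 0); offset now 24 = byte 3 bit 0; 0 bits remain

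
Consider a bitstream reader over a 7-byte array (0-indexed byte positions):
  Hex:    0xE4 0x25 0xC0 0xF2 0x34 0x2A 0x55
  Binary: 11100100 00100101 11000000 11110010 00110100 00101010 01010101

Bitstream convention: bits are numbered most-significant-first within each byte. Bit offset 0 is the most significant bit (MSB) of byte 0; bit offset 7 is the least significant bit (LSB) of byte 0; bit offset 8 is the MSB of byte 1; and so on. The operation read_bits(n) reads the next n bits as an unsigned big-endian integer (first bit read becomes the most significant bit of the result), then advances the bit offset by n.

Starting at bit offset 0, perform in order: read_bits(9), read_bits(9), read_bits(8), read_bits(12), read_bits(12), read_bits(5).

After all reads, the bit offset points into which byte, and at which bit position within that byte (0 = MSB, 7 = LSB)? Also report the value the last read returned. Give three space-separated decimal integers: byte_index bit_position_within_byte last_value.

Answer: 6 7 10

Derivation:
Read 1: bits[0:9] width=9 -> value=456 (bin 111001000); offset now 9 = byte 1 bit 1; 47 bits remain
Read 2: bits[9:18] width=9 -> value=151 (bin 010010111); offset now 18 = byte 2 bit 2; 38 bits remain
Read 3: bits[18:26] width=8 -> value=3 (bin 00000011); offset now 26 = byte 3 bit 2; 30 bits remain
Read 4: bits[26:38] width=12 -> value=3213 (bin 110010001101); offset now 38 = byte 4 bit 6; 18 bits remain
Read 5: bits[38:50] width=12 -> value=169 (bin 000010101001); offset now 50 = byte 6 bit 2; 6 bits remain
Read 6: bits[50:55] width=5 -> value=10 (bin 01010); offset now 55 = byte 6 bit 7; 1 bits remain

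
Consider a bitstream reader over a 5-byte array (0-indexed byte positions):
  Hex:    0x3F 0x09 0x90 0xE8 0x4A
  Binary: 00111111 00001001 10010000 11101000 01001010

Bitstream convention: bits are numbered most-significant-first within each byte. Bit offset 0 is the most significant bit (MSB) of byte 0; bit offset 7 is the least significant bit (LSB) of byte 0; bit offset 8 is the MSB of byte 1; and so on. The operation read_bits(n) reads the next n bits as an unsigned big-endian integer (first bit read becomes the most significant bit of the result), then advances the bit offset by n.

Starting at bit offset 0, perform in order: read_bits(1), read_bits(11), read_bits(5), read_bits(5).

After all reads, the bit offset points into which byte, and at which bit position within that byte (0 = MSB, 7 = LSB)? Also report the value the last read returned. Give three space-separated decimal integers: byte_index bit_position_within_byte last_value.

Read 1: bits[0:1] width=1 -> value=0 (bin 0); offset now 1 = byte 0 bit 1; 39 bits remain
Read 2: bits[1:12] width=11 -> value=1008 (bin 01111110000); offset now 12 = byte 1 bit 4; 28 bits remain
Read 3: bits[12:17] width=5 -> value=19 (bin 10011); offset now 17 = byte 2 bit 1; 23 bits remain
Read 4: bits[17:22] width=5 -> value=4 (bin 00100); offset now 22 = byte 2 bit 6; 18 bits remain

Answer: 2 6 4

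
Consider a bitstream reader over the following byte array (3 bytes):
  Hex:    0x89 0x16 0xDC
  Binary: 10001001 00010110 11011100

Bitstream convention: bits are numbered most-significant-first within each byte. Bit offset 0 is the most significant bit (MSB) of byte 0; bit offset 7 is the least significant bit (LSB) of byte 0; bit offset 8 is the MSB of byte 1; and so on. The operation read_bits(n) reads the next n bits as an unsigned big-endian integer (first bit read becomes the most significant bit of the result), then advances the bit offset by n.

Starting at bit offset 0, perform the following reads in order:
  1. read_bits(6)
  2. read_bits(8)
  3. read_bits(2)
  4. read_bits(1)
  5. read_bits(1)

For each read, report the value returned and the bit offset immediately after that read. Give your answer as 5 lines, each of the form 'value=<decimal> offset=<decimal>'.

Read 1: bits[0:6] width=6 -> value=34 (bin 100010); offset now 6 = byte 0 bit 6; 18 bits remain
Read 2: bits[6:14] width=8 -> value=69 (bin 01000101); offset now 14 = byte 1 bit 6; 10 bits remain
Read 3: bits[14:16] width=2 -> value=2 (bin 10); offset now 16 = byte 2 bit 0; 8 bits remain
Read 4: bits[16:17] width=1 -> value=1 (bin 1); offset now 17 = byte 2 bit 1; 7 bits remain
Read 5: bits[17:18] width=1 -> value=1 (bin 1); offset now 18 = byte 2 bit 2; 6 bits remain

Answer: value=34 offset=6
value=69 offset=14
value=2 offset=16
value=1 offset=17
value=1 offset=18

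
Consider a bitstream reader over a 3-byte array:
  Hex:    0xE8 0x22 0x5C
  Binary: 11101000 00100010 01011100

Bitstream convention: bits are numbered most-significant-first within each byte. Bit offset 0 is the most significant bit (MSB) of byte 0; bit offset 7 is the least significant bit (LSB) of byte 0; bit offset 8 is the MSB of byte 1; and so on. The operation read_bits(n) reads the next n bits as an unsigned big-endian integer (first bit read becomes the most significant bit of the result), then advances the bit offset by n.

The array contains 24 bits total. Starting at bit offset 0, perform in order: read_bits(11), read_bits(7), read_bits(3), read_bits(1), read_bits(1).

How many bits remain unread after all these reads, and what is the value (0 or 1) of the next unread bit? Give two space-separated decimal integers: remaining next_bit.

Answer: 1 0

Derivation:
Read 1: bits[0:11] width=11 -> value=1857 (bin 11101000001); offset now 11 = byte 1 bit 3; 13 bits remain
Read 2: bits[11:18] width=7 -> value=9 (bin 0001001); offset now 18 = byte 2 bit 2; 6 bits remain
Read 3: bits[18:21] width=3 -> value=3 (bin 011); offset now 21 = byte 2 bit 5; 3 bits remain
Read 4: bits[21:22] width=1 -> value=1 (bin 1); offset now 22 = byte 2 bit 6; 2 bits remain
Read 5: bits[22:23] width=1 -> value=0 (bin 0); offset now 23 = byte 2 bit 7; 1 bits remain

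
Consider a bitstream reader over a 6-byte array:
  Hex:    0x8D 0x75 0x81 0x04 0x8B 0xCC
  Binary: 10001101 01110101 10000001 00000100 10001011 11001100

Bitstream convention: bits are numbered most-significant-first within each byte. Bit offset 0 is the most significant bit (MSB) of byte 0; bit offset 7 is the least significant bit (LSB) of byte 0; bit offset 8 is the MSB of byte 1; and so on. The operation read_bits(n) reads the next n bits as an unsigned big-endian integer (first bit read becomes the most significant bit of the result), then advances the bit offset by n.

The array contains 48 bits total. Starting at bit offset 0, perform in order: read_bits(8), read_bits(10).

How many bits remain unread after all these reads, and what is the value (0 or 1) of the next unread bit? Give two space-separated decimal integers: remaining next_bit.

Answer: 30 0

Derivation:
Read 1: bits[0:8] width=8 -> value=141 (bin 10001101); offset now 8 = byte 1 bit 0; 40 bits remain
Read 2: bits[8:18] width=10 -> value=470 (bin 0111010110); offset now 18 = byte 2 bit 2; 30 bits remain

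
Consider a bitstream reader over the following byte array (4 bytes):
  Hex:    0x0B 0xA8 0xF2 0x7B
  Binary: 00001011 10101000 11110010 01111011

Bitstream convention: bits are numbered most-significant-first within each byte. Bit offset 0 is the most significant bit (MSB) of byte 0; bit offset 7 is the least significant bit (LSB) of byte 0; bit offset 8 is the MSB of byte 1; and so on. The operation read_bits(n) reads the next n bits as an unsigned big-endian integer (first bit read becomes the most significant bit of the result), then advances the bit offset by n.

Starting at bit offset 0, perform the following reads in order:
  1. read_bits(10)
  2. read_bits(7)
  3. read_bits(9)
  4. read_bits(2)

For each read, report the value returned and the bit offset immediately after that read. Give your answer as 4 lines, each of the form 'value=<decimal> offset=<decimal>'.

Read 1: bits[0:10] width=10 -> value=46 (bin 0000101110); offset now 10 = byte 1 bit 2; 22 bits remain
Read 2: bits[10:17] width=7 -> value=81 (bin 1010001); offset now 17 = byte 2 bit 1; 15 bits remain
Read 3: bits[17:26] width=9 -> value=457 (bin 111001001); offset now 26 = byte 3 bit 2; 6 bits remain
Read 4: bits[26:28] width=2 -> value=3 (bin 11); offset now 28 = byte 3 bit 4; 4 bits remain

Answer: value=46 offset=10
value=81 offset=17
value=457 offset=26
value=3 offset=28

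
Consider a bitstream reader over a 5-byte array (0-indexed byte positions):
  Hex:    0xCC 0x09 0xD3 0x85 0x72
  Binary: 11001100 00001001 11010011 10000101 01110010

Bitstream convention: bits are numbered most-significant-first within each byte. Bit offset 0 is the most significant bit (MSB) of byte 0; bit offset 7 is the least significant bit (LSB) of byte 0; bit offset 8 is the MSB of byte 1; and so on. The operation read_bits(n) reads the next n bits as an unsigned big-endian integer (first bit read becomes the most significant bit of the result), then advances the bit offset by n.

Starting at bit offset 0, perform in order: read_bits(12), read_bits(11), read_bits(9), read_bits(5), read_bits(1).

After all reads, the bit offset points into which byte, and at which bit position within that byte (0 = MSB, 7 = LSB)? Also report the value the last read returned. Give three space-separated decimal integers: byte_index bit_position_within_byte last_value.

Read 1: bits[0:12] width=12 -> value=3264 (bin 110011000000); offset now 12 = byte 1 bit 4; 28 bits remain
Read 2: bits[12:23] width=11 -> value=1257 (bin 10011101001); offset now 23 = byte 2 bit 7; 17 bits remain
Read 3: bits[23:32] width=9 -> value=389 (bin 110000101); offset now 32 = byte 4 bit 0; 8 bits remain
Read 4: bits[32:37] width=5 -> value=14 (bin 01110); offset now 37 = byte 4 bit 5; 3 bits remain
Read 5: bits[37:38] width=1 -> value=0 (bin 0); offset now 38 = byte 4 bit 6; 2 bits remain

Answer: 4 6 0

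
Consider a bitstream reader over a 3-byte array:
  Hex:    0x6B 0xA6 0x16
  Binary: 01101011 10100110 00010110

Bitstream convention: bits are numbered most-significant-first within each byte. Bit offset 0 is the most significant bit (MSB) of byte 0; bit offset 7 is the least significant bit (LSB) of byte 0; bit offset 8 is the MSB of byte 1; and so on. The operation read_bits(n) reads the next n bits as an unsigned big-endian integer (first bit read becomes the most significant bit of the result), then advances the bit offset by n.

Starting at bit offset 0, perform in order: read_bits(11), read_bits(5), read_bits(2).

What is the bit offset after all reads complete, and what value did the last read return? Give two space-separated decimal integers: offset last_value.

Answer: 18 0

Derivation:
Read 1: bits[0:11] width=11 -> value=861 (bin 01101011101); offset now 11 = byte 1 bit 3; 13 bits remain
Read 2: bits[11:16] width=5 -> value=6 (bin 00110); offset now 16 = byte 2 bit 0; 8 bits remain
Read 3: bits[16:18] width=2 -> value=0 (bin 00); offset now 18 = byte 2 bit 2; 6 bits remain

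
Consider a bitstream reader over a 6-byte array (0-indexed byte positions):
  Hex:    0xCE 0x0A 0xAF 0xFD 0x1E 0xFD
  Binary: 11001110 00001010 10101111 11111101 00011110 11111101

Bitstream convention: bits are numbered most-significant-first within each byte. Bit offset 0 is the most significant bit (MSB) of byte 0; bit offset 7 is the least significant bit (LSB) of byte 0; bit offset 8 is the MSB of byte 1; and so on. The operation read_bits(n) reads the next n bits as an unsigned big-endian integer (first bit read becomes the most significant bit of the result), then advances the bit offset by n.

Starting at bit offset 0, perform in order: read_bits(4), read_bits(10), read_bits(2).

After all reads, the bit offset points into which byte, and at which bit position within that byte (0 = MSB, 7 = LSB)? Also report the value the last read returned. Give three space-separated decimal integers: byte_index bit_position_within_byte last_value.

Read 1: bits[0:4] width=4 -> value=12 (bin 1100); offset now 4 = byte 0 bit 4; 44 bits remain
Read 2: bits[4:14] width=10 -> value=898 (bin 1110000010); offset now 14 = byte 1 bit 6; 34 bits remain
Read 3: bits[14:16] width=2 -> value=2 (bin 10); offset now 16 = byte 2 bit 0; 32 bits remain

Answer: 2 0 2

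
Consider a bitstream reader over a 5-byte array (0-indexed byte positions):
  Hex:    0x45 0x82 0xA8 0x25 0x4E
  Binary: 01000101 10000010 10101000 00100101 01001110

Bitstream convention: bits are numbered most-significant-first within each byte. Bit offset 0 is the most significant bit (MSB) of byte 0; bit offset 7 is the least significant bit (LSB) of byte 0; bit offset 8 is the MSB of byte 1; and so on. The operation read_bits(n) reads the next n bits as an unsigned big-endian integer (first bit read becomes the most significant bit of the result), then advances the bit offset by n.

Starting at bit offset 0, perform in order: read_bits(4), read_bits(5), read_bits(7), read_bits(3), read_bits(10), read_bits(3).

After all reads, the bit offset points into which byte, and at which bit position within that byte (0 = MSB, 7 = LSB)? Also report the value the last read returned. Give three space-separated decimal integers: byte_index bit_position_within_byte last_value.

Answer: 4 0 5

Derivation:
Read 1: bits[0:4] width=4 -> value=4 (bin 0100); offset now 4 = byte 0 bit 4; 36 bits remain
Read 2: bits[4:9] width=5 -> value=11 (bin 01011); offset now 9 = byte 1 bit 1; 31 bits remain
Read 3: bits[9:16] width=7 -> value=2 (bin 0000010); offset now 16 = byte 2 bit 0; 24 bits remain
Read 4: bits[16:19] width=3 -> value=5 (bin 101); offset now 19 = byte 2 bit 3; 21 bits remain
Read 5: bits[19:29] width=10 -> value=260 (bin 0100000100); offset now 29 = byte 3 bit 5; 11 bits remain
Read 6: bits[29:32] width=3 -> value=5 (bin 101); offset now 32 = byte 4 bit 0; 8 bits remain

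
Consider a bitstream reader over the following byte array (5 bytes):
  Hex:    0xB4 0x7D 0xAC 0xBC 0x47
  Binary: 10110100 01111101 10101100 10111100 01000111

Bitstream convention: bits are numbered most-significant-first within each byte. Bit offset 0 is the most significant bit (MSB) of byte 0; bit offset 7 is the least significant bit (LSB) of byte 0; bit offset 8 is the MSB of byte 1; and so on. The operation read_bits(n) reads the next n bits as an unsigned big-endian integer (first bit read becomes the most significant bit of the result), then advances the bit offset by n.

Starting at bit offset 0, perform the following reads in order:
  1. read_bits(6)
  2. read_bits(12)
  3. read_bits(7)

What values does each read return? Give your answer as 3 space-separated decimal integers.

Answer: 45 502 89

Derivation:
Read 1: bits[0:6] width=6 -> value=45 (bin 101101); offset now 6 = byte 0 bit 6; 34 bits remain
Read 2: bits[6:18] width=12 -> value=502 (bin 000111110110); offset now 18 = byte 2 bit 2; 22 bits remain
Read 3: bits[18:25] width=7 -> value=89 (bin 1011001); offset now 25 = byte 3 bit 1; 15 bits remain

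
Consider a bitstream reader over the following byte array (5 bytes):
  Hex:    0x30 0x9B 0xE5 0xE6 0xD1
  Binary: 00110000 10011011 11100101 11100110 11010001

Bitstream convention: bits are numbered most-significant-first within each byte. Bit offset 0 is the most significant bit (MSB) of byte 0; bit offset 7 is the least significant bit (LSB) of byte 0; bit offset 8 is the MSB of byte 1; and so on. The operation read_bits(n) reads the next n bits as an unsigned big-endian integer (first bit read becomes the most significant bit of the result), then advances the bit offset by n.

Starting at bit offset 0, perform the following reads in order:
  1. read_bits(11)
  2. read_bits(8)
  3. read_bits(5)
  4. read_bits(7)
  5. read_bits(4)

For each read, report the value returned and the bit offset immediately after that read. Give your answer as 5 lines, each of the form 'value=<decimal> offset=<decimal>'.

Read 1: bits[0:11] width=11 -> value=388 (bin 00110000100); offset now 11 = byte 1 bit 3; 29 bits remain
Read 2: bits[11:19] width=8 -> value=223 (bin 11011111); offset now 19 = byte 2 bit 3; 21 bits remain
Read 3: bits[19:24] width=5 -> value=5 (bin 00101); offset now 24 = byte 3 bit 0; 16 bits remain
Read 4: bits[24:31] width=7 -> value=115 (bin 1110011); offset now 31 = byte 3 bit 7; 9 bits remain
Read 5: bits[31:35] width=4 -> value=6 (bin 0110); offset now 35 = byte 4 bit 3; 5 bits remain

Answer: value=388 offset=11
value=223 offset=19
value=5 offset=24
value=115 offset=31
value=6 offset=35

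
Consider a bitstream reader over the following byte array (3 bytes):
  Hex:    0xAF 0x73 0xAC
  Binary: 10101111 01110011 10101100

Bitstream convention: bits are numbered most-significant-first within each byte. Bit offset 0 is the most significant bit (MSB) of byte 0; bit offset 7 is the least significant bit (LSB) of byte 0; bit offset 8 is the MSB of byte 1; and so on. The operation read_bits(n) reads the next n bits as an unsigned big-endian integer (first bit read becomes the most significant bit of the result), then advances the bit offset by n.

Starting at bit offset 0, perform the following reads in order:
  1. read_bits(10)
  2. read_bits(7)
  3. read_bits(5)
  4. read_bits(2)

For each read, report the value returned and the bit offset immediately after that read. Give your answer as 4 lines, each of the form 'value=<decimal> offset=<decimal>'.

Read 1: bits[0:10] width=10 -> value=701 (bin 1010111101); offset now 10 = byte 1 bit 2; 14 bits remain
Read 2: bits[10:17] width=7 -> value=103 (bin 1100111); offset now 17 = byte 2 bit 1; 7 bits remain
Read 3: bits[17:22] width=5 -> value=11 (bin 01011); offset now 22 = byte 2 bit 6; 2 bits remain
Read 4: bits[22:24] width=2 -> value=0 (bin 00); offset now 24 = byte 3 bit 0; 0 bits remain

Answer: value=701 offset=10
value=103 offset=17
value=11 offset=22
value=0 offset=24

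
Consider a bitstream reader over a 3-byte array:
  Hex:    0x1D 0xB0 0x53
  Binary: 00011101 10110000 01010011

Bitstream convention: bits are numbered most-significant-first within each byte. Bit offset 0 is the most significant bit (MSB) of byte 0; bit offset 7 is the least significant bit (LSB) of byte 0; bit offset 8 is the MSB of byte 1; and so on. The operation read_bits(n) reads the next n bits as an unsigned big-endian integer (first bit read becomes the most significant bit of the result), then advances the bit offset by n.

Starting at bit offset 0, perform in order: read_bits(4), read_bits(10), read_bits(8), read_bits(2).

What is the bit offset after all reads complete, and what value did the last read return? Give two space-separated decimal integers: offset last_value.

Read 1: bits[0:4] width=4 -> value=1 (bin 0001); offset now 4 = byte 0 bit 4; 20 bits remain
Read 2: bits[4:14] width=10 -> value=876 (bin 1101101100); offset now 14 = byte 1 bit 6; 10 bits remain
Read 3: bits[14:22] width=8 -> value=20 (bin 00010100); offset now 22 = byte 2 bit 6; 2 bits remain
Read 4: bits[22:24] width=2 -> value=3 (bin 11); offset now 24 = byte 3 bit 0; 0 bits remain

Answer: 24 3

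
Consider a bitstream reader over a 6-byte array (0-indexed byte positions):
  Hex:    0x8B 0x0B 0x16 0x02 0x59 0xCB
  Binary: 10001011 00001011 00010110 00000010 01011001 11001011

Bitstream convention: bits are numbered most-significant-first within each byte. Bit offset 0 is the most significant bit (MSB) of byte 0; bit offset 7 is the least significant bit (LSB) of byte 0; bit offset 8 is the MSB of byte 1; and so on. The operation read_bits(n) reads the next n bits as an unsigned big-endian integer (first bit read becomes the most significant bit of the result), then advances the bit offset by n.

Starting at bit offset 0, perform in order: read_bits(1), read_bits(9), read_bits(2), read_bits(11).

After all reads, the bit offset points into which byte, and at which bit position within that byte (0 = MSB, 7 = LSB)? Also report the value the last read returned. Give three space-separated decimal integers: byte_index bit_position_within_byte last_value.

Answer: 2 7 1419

Derivation:
Read 1: bits[0:1] width=1 -> value=1 (bin 1); offset now 1 = byte 0 bit 1; 47 bits remain
Read 2: bits[1:10] width=9 -> value=44 (bin 000101100); offset now 10 = byte 1 bit 2; 38 bits remain
Read 3: bits[10:12] width=2 -> value=0 (bin 00); offset now 12 = byte 1 bit 4; 36 bits remain
Read 4: bits[12:23] width=11 -> value=1419 (bin 10110001011); offset now 23 = byte 2 bit 7; 25 bits remain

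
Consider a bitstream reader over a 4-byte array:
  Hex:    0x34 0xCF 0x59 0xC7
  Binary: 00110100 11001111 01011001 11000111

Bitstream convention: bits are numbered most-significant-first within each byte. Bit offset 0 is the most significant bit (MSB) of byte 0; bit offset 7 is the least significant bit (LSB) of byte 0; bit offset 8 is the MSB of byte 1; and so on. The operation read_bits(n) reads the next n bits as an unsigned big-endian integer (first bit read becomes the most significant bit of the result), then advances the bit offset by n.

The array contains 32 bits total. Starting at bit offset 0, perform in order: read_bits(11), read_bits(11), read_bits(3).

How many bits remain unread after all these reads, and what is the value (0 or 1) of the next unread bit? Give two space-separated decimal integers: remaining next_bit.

Answer: 7 1

Derivation:
Read 1: bits[0:11] width=11 -> value=422 (bin 00110100110); offset now 11 = byte 1 bit 3; 21 bits remain
Read 2: bits[11:22] width=11 -> value=982 (bin 01111010110); offset now 22 = byte 2 bit 6; 10 bits remain
Read 3: bits[22:25] width=3 -> value=3 (bin 011); offset now 25 = byte 3 bit 1; 7 bits remain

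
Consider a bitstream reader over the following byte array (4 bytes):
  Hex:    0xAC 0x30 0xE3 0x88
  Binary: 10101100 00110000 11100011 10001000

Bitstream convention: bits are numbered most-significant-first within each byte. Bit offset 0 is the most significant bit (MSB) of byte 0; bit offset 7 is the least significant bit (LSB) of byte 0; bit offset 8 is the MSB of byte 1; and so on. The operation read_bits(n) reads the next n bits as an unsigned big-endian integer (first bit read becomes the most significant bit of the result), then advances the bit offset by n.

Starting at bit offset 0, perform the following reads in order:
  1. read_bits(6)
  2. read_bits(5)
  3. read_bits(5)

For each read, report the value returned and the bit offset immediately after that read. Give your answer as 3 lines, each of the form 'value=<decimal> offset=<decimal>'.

Answer: value=43 offset=6
value=1 offset=11
value=16 offset=16

Derivation:
Read 1: bits[0:6] width=6 -> value=43 (bin 101011); offset now 6 = byte 0 bit 6; 26 bits remain
Read 2: bits[6:11] width=5 -> value=1 (bin 00001); offset now 11 = byte 1 bit 3; 21 bits remain
Read 3: bits[11:16] width=5 -> value=16 (bin 10000); offset now 16 = byte 2 bit 0; 16 bits remain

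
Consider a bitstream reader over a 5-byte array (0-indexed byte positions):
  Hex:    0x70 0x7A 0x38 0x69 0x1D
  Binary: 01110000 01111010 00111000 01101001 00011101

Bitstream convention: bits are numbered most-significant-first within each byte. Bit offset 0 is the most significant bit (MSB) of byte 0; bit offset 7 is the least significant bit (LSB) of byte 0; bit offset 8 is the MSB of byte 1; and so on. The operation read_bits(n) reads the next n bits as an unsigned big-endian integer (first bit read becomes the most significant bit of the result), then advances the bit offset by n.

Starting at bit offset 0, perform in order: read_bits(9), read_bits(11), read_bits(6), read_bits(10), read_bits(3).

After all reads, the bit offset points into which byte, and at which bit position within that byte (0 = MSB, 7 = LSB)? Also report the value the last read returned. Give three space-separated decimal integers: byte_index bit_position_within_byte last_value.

Answer: 4 7 6

Derivation:
Read 1: bits[0:9] width=9 -> value=224 (bin 011100000); offset now 9 = byte 1 bit 1; 31 bits remain
Read 2: bits[9:20] width=11 -> value=1955 (bin 11110100011); offset now 20 = byte 2 bit 4; 20 bits remain
Read 3: bits[20:26] width=6 -> value=33 (bin 100001); offset now 26 = byte 3 bit 2; 14 bits remain
Read 4: bits[26:36] width=10 -> value=657 (bin 1010010001); offset now 36 = byte 4 bit 4; 4 bits remain
Read 5: bits[36:39] width=3 -> value=6 (bin 110); offset now 39 = byte 4 bit 7; 1 bits remain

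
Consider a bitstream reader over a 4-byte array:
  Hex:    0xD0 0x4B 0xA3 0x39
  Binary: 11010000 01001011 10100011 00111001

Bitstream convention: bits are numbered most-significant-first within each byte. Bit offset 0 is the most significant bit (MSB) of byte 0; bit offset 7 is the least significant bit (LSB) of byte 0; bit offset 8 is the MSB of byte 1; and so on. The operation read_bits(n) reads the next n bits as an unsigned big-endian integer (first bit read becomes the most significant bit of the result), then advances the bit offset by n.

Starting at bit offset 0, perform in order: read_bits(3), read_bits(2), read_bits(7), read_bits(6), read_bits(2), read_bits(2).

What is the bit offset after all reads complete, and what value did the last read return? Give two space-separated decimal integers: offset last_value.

Read 1: bits[0:3] width=3 -> value=6 (bin 110); offset now 3 = byte 0 bit 3; 29 bits remain
Read 2: bits[3:5] width=2 -> value=2 (bin 10); offset now 5 = byte 0 bit 5; 27 bits remain
Read 3: bits[5:12] width=7 -> value=4 (bin 0000100); offset now 12 = byte 1 bit 4; 20 bits remain
Read 4: bits[12:18] width=6 -> value=46 (bin 101110); offset now 18 = byte 2 bit 2; 14 bits remain
Read 5: bits[18:20] width=2 -> value=2 (bin 10); offset now 20 = byte 2 bit 4; 12 bits remain
Read 6: bits[20:22] width=2 -> value=0 (bin 00); offset now 22 = byte 2 bit 6; 10 bits remain

Answer: 22 0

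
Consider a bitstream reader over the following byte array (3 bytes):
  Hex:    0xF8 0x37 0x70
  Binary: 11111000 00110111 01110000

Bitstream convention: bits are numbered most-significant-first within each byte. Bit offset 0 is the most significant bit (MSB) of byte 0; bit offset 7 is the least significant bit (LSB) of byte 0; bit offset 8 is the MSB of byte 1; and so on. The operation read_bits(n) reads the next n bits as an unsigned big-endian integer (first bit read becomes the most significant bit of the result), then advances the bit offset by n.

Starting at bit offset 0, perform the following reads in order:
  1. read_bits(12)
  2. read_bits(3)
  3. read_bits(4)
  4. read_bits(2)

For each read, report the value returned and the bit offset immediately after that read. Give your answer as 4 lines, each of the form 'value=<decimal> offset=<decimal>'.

Answer: value=3971 offset=12
value=3 offset=15
value=11 offset=19
value=2 offset=21

Derivation:
Read 1: bits[0:12] width=12 -> value=3971 (bin 111110000011); offset now 12 = byte 1 bit 4; 12 bits remain
Read 2: bits[12:15] width=3 -> value=3 (bin 011); offset now 15 = byte 1 bit 7; 9 bits remain
Read 3: bits[15:19] width=4 -> value=11 (bin 1011); offset now 19 = byte 2 bit 3; 5 bits remain
Read 4: bits[19:21] width=2 -> value=2 (bin 10); offset now 21 = byte 2 bit 5; 3 bits remain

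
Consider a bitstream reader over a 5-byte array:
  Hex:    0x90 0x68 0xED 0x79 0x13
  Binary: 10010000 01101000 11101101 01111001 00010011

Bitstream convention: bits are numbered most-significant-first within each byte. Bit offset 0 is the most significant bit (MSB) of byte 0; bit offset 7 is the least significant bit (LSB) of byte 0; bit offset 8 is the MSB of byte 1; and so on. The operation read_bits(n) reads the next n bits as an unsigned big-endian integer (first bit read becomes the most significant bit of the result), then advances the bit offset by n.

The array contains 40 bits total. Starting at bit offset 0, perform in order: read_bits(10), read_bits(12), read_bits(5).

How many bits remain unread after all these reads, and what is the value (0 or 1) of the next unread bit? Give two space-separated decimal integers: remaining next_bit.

Answer: 13 1

Derivation:
Read 1: bits[0:10] width=10 -> value=577 (bin 1001000001); offset now 10 = byte 1 bit 2; 30 bits remain
Read 2: bits[10:22] width=12 -> value=2619 (bin 101000111011); offset now 22 = byte 2 bit 6; 18 bits remain
Read 3: bits[22:27] width=5 -> value=11 (bin 01011); offset now 27 = byte 3 bit 3; 13 bits remain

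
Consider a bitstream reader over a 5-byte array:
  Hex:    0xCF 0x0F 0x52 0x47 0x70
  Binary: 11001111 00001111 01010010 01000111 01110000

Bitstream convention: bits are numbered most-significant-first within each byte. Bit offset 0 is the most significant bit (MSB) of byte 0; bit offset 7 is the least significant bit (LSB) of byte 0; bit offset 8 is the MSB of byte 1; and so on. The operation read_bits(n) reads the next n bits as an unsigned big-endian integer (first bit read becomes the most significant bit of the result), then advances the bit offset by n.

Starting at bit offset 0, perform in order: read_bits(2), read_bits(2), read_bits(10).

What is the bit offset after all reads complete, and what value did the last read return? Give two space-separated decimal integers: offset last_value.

Answer: 14 963

Derivation:
Read 1: bits[0:2] width=2 -> value=3 (bin 11); offset now 2 = byte 0 bit 2; 38 bits remain
Read 2: bits[2:4] width=2 -> value=0 (bin 00); offset now 4 = byte 0 bit 4; 36 bits remain
Read 3: bits[4:14] width=10 -> value=963 (bin 1111000011); offset now 14 = byte 1 bit 6; 26 bits remain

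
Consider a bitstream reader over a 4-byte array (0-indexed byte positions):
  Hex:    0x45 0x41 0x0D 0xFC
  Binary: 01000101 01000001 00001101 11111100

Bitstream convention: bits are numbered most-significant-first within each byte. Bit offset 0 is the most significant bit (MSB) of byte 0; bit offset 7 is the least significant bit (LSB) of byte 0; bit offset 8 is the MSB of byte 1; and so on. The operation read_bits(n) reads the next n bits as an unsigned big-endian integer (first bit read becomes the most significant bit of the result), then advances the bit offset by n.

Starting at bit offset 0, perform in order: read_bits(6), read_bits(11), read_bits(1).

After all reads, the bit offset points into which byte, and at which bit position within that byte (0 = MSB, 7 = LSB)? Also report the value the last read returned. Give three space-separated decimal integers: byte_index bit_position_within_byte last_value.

Answer: 2 2 0

Derivation:
Read 1: bits[0:6] width=6 -> value=17 (bin 010001); offset now 6 = byte 0 bit 6; 26 bits remain
Read 2: bits[6:17] width=11 -> value=642 (bin 01010000010); offset now 17 = byte 2 bit 1; 15 bits remain
Read 3: bits[17:18] width=1 -> value=0 (bin 0); offset now 18 = byte 2 bit 2; 14 bits remain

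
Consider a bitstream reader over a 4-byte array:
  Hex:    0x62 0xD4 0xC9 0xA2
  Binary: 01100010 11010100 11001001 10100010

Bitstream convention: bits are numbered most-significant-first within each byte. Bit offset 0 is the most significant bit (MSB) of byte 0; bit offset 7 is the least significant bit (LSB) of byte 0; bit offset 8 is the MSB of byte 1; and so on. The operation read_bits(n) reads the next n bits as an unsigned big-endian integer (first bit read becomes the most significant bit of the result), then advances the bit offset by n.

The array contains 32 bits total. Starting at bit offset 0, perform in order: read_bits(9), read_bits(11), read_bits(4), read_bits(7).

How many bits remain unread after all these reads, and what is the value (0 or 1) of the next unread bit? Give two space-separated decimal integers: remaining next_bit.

Answer: 1 0

Derivation:
Read 1: bits[0:9] width=9 -> value=197 (bin 011000101); offset now 9 = byte 1 bit 1; 23 bits remain
Read 2: bits[9:20] width=11 -> value=1356 (bin 10101001100); offset now 20 = byte 2 bit 4; 12 bits remain
Read 3: bits[20:24] width=4 -> value=9 (bin 1001); offset now 24 = byte 3 bit 0; 8 bits remain
Read 4: bits[24:31] width=7 -> value=81 (bin 1010001); offset now 31 = byte 3 bit 7; 1 bits remain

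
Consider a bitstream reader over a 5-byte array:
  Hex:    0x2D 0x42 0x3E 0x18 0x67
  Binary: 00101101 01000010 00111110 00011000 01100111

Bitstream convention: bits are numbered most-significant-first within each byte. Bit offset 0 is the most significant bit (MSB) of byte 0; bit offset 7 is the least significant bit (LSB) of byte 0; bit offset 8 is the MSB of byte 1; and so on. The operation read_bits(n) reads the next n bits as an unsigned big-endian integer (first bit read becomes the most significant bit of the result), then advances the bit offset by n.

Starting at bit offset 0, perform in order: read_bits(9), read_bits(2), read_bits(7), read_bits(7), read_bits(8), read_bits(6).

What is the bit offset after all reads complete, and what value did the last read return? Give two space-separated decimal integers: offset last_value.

Read 1: bits[0:9] width=9 -> value=90 (bin 001011010); offset now 9 = byte 1 bit 1; 31 bits remain
Read 2: bits[9:11] width=2 -> value=2 (bin 10); offset now 11 = byte 1 bit 3; 29 bits remain
Read 3: bits[11:18] width=7 -> value=8 (bin 0001000); offset now 18 = byte 2 bit 2; 22 bits remain
Read 4: bits[18:25] width=7 -> value=124 (bin 1111100); offset now 25 = byte 3 bit 1; 15 bits remain
Read 5: bits[25:33] width=8 -> value=48 (bin 00110000); offset now 33 = byte 4 bit 1; 7 bits remain
Read 6: bits[33:39] width=6 -> value=51 (bin 110011); offset now 39 = byte 4 bit 7; 1 bits remain

Answer: 39 51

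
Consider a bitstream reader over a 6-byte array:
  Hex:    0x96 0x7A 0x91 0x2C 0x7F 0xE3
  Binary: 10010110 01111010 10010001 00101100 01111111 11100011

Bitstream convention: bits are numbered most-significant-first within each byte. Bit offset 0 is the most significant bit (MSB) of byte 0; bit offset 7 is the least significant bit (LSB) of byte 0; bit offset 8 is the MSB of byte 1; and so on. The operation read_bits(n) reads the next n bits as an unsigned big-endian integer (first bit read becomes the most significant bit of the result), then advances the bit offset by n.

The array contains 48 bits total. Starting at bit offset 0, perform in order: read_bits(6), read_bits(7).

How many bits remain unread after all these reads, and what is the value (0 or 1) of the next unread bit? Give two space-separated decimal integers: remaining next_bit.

Read 1: bits[0:6] width=6 -> value=37 (bin 100101); offset now 6 = byte 0 bit 6; 42 bits remain
Read 2: bits[6:13] width=7 -> value=79 (bin 1001111); offset now 13 = byte 1 bit 5; 35 bits remain

Answer: 35 0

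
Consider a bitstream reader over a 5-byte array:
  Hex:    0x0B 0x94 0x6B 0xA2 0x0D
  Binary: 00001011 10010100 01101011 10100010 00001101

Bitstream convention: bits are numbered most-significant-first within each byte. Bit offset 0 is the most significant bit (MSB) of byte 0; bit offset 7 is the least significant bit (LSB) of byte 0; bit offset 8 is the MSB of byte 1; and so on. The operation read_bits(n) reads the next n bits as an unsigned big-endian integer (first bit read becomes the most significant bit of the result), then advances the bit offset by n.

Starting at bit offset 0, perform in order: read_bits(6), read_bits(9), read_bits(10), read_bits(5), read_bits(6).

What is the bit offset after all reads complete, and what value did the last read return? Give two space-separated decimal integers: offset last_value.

Answer: 36 32

Derivation:
Read 1: bits[0:6] width=6 -> value=2 (bin 000010); offset now 6 = byte 0 bit 6; 34 bits remain
Read 2: bits[6:15] width=9 -> value=458 (bin 111001010); offset now 15 = byte 1 bit 7; 25 bits remain
Read 3: bits[15:25] width=10 -> value=215 (bin 0011010111); offset now 25 = byte 3 bit 1; 15 bits remain
Read 4: bits[25:30] width=5 -> value=8 (bin 01000); offset now 30 = byte 3 bit 6; 10 bits remain
Read 5: bits[30:36] width=6 -> value=32 (bin 100000); offset now 36 = byte 4 bit 4; 4 bits remain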